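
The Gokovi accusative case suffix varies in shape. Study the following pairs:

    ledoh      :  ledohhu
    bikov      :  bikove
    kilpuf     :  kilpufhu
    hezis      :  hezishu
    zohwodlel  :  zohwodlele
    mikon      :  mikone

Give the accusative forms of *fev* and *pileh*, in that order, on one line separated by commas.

The suffix is conditioned by the final consonant: -hu when the stem ends in a voiceless consonant (*ledoh*, *kilpuf*, *hezis*); -e when the stem ends in a voiced consonant (*bikov*, *zohwodlel*, *mikon*).
Since the final consonant of *fev* is /v/ (voiced), it takes -e, giving *feve*.
Since the final consonant of *pileh* is /h/ (voiceless), it takes -hu, giving *pilehhu*.

feve, pilehhu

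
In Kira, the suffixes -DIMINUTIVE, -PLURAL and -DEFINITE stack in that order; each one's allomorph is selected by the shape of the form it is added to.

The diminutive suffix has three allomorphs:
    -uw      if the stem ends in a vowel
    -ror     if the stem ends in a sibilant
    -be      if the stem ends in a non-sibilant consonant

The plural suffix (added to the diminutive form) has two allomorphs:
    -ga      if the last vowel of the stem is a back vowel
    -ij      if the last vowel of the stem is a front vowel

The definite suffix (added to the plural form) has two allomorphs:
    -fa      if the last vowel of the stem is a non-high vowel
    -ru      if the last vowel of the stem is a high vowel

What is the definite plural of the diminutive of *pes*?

pesrorgafa

The final sound of *pes* is /s/, which is a sibilant, so the diminutive suffix is -ror, giving *pesror*.
The diminutive form *pesror*: last vowel = /o/, a back vowel → -ga → *pesrorga*.
The last vowel of the plural form *pesrorga* is /a/, which is a non-high vowel, so the definite suffix is -fa, giving *pesrorgafa*.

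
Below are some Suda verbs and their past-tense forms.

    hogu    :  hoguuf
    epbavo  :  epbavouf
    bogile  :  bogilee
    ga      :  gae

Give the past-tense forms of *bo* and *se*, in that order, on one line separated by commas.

bouf, see

Looking at the last vowel of each stem: -uf when the last vowel of the stem is a rounded vowel (*hogu*, *epbavo*); -e when the last vowel of the stem is an unrounded vowel (*bogile*, *ga*).
The last vowel of *bo* is /o/, which is a rounded vowel, so the suffix is -uf, giving *bouf*.
Since the last vowel of *se* is /e/ (an unrounded vowel), it takes -e, giving *see*.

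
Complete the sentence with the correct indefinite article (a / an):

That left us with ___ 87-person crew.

an

The indefinite article is chosen by the initial *sound* of the following word, not its spelling.
The number *87* is spoken "eighty-…", beginning with /ˈeɪti/ — a vowel sound.
So the article is *an*: That left us with an 87-person crew.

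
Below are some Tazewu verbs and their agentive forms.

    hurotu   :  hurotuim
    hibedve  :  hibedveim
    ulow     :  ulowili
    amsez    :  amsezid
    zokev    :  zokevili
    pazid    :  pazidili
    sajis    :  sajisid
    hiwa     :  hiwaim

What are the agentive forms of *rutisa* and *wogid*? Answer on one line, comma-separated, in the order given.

Looking at the final sound of each stem: -id when the stem ends in a sibilant (*amsez*, *sajis*); -ili when the stem ends in a non-sibilant consonant (*ulow*, *zokev*, *pazid*); -im when the stem ends in a vowel (*hurotu*, *hibedve*, *hiwa*).
*rutisa*: final sound = /a/, a vowel → -im → *rutisaim*.
The final sound of *wogid* is /d/, which is a non-sibilant consonant, so the suffix is -ili, giving *wogidili*.

rutisaim, wogidili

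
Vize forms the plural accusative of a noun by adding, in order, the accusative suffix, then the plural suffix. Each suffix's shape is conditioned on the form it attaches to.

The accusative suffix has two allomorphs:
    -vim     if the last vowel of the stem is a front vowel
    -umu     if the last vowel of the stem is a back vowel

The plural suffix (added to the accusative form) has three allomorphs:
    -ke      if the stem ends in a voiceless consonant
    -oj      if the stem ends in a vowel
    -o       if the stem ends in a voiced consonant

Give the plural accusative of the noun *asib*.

Since the last vowel of *asib* is /i/ (a front vowel), it takes -vim, giving *asibvim*.
The final sound of the accusative form *asibvim* is /m/, which is a voiced consonant, so the plural suffix is -o, giving *asibvimo*.

asibvimo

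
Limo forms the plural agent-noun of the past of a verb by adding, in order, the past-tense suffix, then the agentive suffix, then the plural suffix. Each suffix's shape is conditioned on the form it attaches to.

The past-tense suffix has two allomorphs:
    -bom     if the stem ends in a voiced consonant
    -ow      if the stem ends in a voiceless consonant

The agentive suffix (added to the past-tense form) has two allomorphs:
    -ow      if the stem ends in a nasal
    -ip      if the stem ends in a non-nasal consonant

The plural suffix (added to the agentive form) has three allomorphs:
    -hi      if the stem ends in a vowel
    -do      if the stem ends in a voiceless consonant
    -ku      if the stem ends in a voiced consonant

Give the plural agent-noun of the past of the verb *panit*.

The final consonant of *panit* is /t/, which is voiceless, so the past-tense suffix is -ow, giving *panitow*.
The past-tense form *panitow*: final consonant = /w/, non-nasal → -ip → *panitowip*.
Since the final sound of the agentive form *panitowip* is /p/ (a voiceless consonant), it takes -do, giving *panitowipdo*.

panitowipdo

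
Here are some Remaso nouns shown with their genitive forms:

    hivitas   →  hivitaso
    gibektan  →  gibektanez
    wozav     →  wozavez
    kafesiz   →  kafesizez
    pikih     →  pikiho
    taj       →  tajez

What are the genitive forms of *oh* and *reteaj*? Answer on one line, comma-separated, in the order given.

The suffix is conditioned by the final consonant: -o when the stem ends in a voiceless consonant (*hivitas*, *pikih*); -ez when the stem ends in a voiced consonant (*gibektan*, *wozav*, *kafesiz*, *taj*).
*oh*: final consonant = /h/, voiceless → -o → *oho*.
The final consonant of *reteaj* is /j/, which is voiced, so the suffix is -ez, giving *reteajez*.

oho, reteajez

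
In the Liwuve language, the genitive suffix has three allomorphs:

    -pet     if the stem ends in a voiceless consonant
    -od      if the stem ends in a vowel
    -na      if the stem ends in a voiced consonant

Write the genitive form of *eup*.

euppet

Since the final sound of *eup* is /p/ (a voiceless consonant), it takes -pet, giving *euppet*.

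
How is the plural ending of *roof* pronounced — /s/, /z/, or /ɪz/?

The stem *roof* ends in a voiceless non-sibilant consonant.
The plural suffix surfaces as /ɪz/ after sibilants, /s/ after other voiceless consonants, and /z/ after other voiced sounds.
So the plural -s on *roof* is pronounced /s/.

/s/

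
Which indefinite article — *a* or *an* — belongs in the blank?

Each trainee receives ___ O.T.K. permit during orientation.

The indefinite article is chosen by the initial *sound* of the following word, not its spelling.
The initialism *O.T.K.* is read letter by letter; the first letter, O, is pronounced /oʊ/, which begins with a vowel sound.
So the article is *an*: Each trainee receives an O.T.K. permit during orientation.

an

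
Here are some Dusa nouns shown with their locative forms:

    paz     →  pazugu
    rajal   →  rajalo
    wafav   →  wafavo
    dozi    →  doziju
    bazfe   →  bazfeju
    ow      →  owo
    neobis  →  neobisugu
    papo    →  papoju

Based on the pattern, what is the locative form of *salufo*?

salufoju

The pattern is sibilance of the final sound: -ugu when the stem ends in a sibilant (*paz*, *neobis*); -o when the stem ends in a non-sibilant consonant (*rajal*, *wafav*, *ow*); -ju when the stem ends in a vowel (*dozi*, *bazfe*, *papo*).
*salufo*: final sound = /o/, a vowel → -ju → *salufoju*.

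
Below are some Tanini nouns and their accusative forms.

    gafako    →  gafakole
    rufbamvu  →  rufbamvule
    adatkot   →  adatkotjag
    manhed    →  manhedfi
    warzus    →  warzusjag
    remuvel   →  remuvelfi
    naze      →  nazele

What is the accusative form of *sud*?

sudfi

The suffix is conditioned by the final sound: -jag when the stem ends in a voiceless consonant (*adatkot*, *warzus*); -fi when the stem ends in a voiced consonant (*manhed*, *remuvel*); -le when the stem ends in a vowel (*gafako*, *rufbamvu*, *naze*).
*sud*: final sound = /d/, a voiced consonant → -fi → *sudfi*.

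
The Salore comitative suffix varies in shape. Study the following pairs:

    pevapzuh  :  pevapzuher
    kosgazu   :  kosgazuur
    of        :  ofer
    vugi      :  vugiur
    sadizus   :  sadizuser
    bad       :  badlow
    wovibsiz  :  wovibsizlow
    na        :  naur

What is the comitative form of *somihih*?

Looking at the final sound of each stem: -er when the stem ends in a voiceless consonant (*pevapzuh*, *of*, *sadizus*); -low when the stem ends in a voiced consonant (*bad*, *wovibsiz*); -ur when the stem ends in a vowel (*kosgazu*, *vugi*, *na*).
Since the final sound of *somihih* is /h/ (a voiceless consonant), it takes -er, giving *somihiher*.

somihiher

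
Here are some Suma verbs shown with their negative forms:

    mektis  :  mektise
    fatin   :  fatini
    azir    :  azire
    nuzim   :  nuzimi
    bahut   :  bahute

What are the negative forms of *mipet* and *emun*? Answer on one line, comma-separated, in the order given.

Looking at the final consonant of each stem: -i when the stem ends in a nasal (*fatin*, *nuzim*); -e when the stem ends in a non-nasal consonant (*mektis*, *azir*, *bahut*).
*mipet*: final consonant = /t/, non-nasal → -e → *mipete*.
*emun* — final consonant /n/ (a nasal) → -i → *emuni*.

mipete, emuni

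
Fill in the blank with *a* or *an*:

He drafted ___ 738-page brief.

The indefinite article is chosen by the initial *sound* of the following word, not its spelling.
The number *738* is spoken "seven hundred …", beginning with /ˈsɛvən/ — a consonant sound.
So the article is *a*: He drafted a 738-page brief.

a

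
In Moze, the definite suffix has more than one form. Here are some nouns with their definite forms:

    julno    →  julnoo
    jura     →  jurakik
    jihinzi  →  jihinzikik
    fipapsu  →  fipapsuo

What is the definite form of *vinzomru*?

vinzomruo

The pattern is rounding harmony: -o when the last vowel of the stem is a rounded vowel (*julno*, *fipapsu*); -kik when the last vowel of the stem is an unrounded vowel (*jura*, *jihinzi*).
*vinzomru*: last vowel = /u/, a rounded vowel → -o → *vinzomruo*.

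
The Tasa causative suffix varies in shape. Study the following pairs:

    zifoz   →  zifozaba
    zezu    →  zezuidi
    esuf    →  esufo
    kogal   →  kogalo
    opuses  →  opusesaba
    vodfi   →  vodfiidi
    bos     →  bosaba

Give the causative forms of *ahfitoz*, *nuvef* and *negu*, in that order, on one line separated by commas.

The suffix is conditioned by the final sound: -aba when the stem ends in a sibilant (*zifoz*, *opuses*, *bos*); -o when the stem ends in a non-sibilant consonant (*esuf*, *kogal*); -idi when the stem ends in a vowel (*zezu*, *vodfi*).
The final sound of *ahfitoz* is /z/, which is a sibilant, so the suffix is -aba, giving *ahfitozaba*.
Since the final sound of *nuvef* is /f/ (a non-sibilant consonant), it takes -o, giving *nuvefo*.
*negu* — final sound /u/ (a vowel) → -idi → *neguidi*.

ahfitozaba, nuvefo, neguidi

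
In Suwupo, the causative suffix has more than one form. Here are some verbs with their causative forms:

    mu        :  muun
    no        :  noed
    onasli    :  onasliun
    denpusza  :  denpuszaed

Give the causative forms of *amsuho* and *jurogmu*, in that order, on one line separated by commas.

The pattern is height harmony: -un when the last vowel of the stem is a high vowel (*mu*, *onasli*); -ed when the last vowel of the stem is a non-high vowel (*no*, *denpusza*).
*amsuho*: last vowel = /o/, a non-high vowel → -ed → *amsuhoed*.
*jurogmu*: last vowel = /u/, a high vowel → -un → *jurogmuun*.

amsuhoed, jurogmuun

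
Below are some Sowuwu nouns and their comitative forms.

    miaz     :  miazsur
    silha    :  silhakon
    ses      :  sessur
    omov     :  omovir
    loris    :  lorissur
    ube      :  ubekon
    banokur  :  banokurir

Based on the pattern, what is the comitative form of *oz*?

ozsur

The suffix is conditioned by the final sound: -sur when the stem ends in a sibilant (*miaz*, *ses*, *loris*); -ir when the stem ends in a non-sibilant consonant (*omov*, *banokur*); -kon when the stem ends in a vowel (*silha*, *ube*).
*oz*: final sound = /z/, a sibilant → -sur → *ozsur*.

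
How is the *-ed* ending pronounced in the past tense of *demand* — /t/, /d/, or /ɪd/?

/ɪd/

The stem *demand* ends in /t/ or /d/.
The -ed suffix is realized as /ɪd/ after /t, d/; as /t/ after other voiceless consonants; and as /d/ after other voiced sounds.
So -ed on *demand* is pronounced /ɪd/.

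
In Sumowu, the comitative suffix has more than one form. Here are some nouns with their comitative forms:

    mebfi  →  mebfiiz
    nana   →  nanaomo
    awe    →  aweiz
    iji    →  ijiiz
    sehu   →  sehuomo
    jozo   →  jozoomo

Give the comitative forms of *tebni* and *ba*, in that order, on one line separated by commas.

tebniiz, baomo

The pattern is front/back vowel harmony: -iz when the last vowel of the stem is a front vowel (*mebfi*, *awe*, *iji*); -omo when the last vowel of the stem is a back vowel (*nana*, *sehu*, *jozo*).
*tebni* — last vowel /i/ (a front vowel) → -iz → *tebniiz*.
Since the last vowel of *ba* is /a/ (a back vowel), it takes -omo, giving *baomo*.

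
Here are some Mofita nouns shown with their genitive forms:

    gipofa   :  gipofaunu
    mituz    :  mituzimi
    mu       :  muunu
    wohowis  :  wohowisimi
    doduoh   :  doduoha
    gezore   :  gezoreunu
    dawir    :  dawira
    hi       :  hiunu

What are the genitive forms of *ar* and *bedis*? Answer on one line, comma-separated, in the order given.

ara, bedisimi

The pattern is sibilance of the final sound: -imi when the stem ends in a sibilant (*mituz*, *wohowis*); -a when the stem ends in a non-sibilant consonant (*doduoh*, *dawir*); -unu when the stem ends in a vowel (*gipofa*, *mu*, *gezore*, *hi*).
The final sound of *ar* is /r/, which is a non-sibilant consonant, so the suffix is -a, giving *ara*.
Since the final sound of *bedis* is /s/ (a sibilant), it takes -imi, giving *bedisimi*.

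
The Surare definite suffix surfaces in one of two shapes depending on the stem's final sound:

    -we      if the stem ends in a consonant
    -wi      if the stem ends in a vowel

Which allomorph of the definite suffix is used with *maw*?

The final sound of *maw* is /w/, which is a consonant, so the suffix is -we.

-we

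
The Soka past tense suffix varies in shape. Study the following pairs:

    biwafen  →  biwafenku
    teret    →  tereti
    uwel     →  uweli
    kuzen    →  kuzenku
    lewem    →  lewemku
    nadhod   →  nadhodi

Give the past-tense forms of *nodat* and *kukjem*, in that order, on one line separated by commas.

nodati, kukjemku

The alternation tracks the final consonant of the stem — -ku when the stem ends in a nasal (*biwafen*, *kuzen*, *lewem*); -i when the stem ends in a non-nasal consonant (*teret*, *uwel*, *nadhod*).
The final consonant of *nodat* is /t/, which is non-nasal, so the suffix is -i, giving *nodati*.
*kukjem*: final consonant = /m/, a nasal → -ku → *kukjemku*.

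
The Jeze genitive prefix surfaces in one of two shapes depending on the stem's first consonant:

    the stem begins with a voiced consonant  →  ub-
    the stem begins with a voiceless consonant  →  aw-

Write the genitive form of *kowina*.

The first consonant of *kowina* is /k/, which is voiceless, so the prefix is aw-, giving *awkowina*.

awkowina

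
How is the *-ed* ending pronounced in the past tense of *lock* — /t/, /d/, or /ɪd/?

/t/

The stem *lock* ends in a voiceless consonant other than /t/.
The -ed suffix is realized as /ɪd/ after /t, d/; as /t/ after other voiceless consonants; and as /d/ after other voiced sounds.
So -ed on *lock* is pronounced /t/.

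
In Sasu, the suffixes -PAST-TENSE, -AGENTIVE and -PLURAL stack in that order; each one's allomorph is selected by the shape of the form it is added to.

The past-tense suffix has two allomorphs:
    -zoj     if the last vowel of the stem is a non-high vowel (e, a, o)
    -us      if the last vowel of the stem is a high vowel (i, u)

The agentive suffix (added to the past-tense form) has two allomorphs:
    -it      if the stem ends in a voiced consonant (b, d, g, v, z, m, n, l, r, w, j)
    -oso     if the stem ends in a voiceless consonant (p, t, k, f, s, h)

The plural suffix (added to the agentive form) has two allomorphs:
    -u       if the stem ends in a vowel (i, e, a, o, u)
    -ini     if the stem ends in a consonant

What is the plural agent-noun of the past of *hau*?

hauusosou

Since the last vowel of *hau* is /u/ (a high vowel), it takes -us, giving *hauus*.
The past-tense form *hauus* — final consonant /s/ (voiceless) → -oso → *hauusoso*.
Since the final sound of the agentive form *hauusoso* is /o/ (a vowel), it takes -u, giving *hauusosou*.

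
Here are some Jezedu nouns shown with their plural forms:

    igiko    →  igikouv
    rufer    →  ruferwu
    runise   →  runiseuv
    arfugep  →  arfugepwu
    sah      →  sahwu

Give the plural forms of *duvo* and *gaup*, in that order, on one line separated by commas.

The alternation tracks the final sound of the stem — -wu when the stem ends in a consonant (*rufer*, *arfugep*, *sah*); -uv when the stem ends in a vowel (*igiko*, *runise*).
*duvo*: final sound = /o/, a vowel → -uv → *duvouv*.
*gaup* — final sound /p/ (a consonant) → -wu → *gaupwu*.

duvouv, gaupwu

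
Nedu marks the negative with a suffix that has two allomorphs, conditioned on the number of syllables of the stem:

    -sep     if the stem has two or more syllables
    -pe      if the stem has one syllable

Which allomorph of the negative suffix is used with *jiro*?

*jiro* has 2 syllables, so the suffix is -sep.

-sep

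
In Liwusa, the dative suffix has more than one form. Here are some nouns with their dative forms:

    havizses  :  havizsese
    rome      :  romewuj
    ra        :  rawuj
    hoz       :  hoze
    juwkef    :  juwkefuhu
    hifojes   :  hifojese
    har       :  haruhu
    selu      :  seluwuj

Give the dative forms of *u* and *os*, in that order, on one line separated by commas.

The alternation tracks the final sound of the stem — -e when the stem ends in a sibilant (*havizses*, *hoz*, *hifojes*); -uhu when the stem ends in a non-sibilant consonant (*juwkef*, *har*); -wuj when the stem ends in a vowel (*rome*, *ra*, *selu*).
*u*: final sound = /u/, a vowel → -wuj → *uwuj*.
Since the final sound of *os* is /s/ (a sibilant), it takes -e, giving *ose*.

uwuj, ose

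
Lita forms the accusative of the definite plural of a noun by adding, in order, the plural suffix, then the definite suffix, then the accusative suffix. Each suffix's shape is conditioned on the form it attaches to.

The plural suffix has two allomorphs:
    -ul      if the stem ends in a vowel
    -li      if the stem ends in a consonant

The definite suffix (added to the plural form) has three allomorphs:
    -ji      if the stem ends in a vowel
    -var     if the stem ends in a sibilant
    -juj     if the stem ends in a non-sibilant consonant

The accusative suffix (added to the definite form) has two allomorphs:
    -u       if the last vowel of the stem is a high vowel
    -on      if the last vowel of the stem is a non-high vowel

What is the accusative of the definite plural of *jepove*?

jepoveuljuju

*jepove*: final sound = /e/, a vowel → -ul → *jepoveul*.
The plural form *jepoveul*: final sound = /l/, a non-sibilant consonant → -juj → *jepoveuljuj*.
The definite form *jepoveuljuj*: last vowel = /u/, a high vowel → -u → *jepoveuljuju*.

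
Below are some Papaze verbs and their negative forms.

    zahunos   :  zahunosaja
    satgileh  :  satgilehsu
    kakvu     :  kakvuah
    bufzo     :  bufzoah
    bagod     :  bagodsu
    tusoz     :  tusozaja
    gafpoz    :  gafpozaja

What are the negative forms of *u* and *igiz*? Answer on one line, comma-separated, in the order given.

Looking at the final sound of each stem: -aja when the stem ends in a sibilant (*zahunos*, *tusoz*, *gafpoz*); -su when the stem ends in a non-sibilant consonant (*satgileh*, *bagod*); -ah when the stem ends in a vowel (*kakvu*, *bufzo*).
Since the final sound of *u* is /u/ (a vowel), it takes -ah, giving *uah*.
The final sound of *igiz* is /z/, which is a sibilant, so the suffix is -aja, giving *igizaja*.

uah, igizaja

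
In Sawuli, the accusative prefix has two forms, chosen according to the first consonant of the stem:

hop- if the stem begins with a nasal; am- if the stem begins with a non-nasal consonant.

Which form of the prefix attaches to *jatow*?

*jatow* — first consonant /j/ (non-nasal) → am-.

am-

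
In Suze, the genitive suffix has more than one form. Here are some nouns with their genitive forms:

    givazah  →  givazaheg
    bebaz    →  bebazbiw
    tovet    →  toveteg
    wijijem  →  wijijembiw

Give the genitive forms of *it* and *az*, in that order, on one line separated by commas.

Looking at the final consonant of each stem: -eg when the stem ends in a voiceless consonant (*givazah*, *tovet*); -biw when the stem ends in a voiced consonant (*bebaz*, *wijijem*).
The final consonant of *it* is /t/, which is voiceless, so the suffix is -eg, giving *iteg*.
The final consonant of *az* is /z/, which is voiced, so the suffix is -biw, giving *azbiw*.

iteg, azbiw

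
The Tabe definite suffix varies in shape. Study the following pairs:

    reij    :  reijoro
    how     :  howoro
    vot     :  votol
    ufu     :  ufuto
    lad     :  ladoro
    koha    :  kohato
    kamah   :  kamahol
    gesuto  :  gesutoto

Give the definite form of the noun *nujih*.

The suffix is conditioned by the final sound: -ol when the stem ends in a voiceless consonant (*vot*, *kamah*); -oro when the stem ends in a voiced consonant (*reij*, *how*, *lad*); -to when the stem ends in a vowel (*ufu*, *koha*, *gesuto*).
The final sound of *nujih* is /h/, which is a voiceless consonant, so the suffix is -ol, giving *nujihol*.

nujihol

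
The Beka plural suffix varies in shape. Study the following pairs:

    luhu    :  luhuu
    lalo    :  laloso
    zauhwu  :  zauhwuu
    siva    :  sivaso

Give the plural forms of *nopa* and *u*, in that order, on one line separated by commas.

The suffix is conditioned by the last vowel: -u when the last vowel of the stem is a high vowel (*luhu*, *zauhwu*); -so when the last vowel of the stem is a non-high vowel (*lalo*, *siva*).
*nopa*: last vowel = /a/, a non-high vowel → -so → *nopaso*.
The last vowel of *u* is /u/, which is a high vowel, so the suffix is -u, giving *uu*.

nopaso, uu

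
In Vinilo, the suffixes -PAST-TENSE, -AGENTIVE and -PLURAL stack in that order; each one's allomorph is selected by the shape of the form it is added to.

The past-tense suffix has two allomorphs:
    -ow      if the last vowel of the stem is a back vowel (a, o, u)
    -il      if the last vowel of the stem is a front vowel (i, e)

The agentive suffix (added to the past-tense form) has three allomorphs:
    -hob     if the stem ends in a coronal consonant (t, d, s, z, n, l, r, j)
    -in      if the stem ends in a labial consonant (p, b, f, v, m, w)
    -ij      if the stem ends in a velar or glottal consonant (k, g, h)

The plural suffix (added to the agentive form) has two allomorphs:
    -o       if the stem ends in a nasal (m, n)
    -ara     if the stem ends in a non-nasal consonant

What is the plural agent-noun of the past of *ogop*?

The last vowel of *ogop* is /o/, which is a back vowel, so the past-tense suffix is -ow, giving *ogopow*.
The past-tense form *ogopow* — final consonant /w/ (labial) → -in → *ogopowin*.
The final consonant of the agentive form *ogopowin* is /n/, which is a nasal, so the plural suffix is -o, giving *ogopowino*.

ogopowino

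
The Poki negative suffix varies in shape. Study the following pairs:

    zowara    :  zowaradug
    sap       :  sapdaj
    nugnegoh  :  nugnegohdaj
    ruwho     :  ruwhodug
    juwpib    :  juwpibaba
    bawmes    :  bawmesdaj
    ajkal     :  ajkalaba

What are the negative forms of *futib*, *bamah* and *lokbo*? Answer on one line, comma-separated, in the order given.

futibaba, bamahdaj, lokbodug

Looking at the final sound of each stem: -daj when the stem ends in a voiceless consonant (*sap*, *nugnegoh*, *bawmes*); -aba when the stem ends in a voiced consonant (*juwpib*, *ajkal*); -dug when the stem ends in a vowel (*zowara*, *ruwho*).
*futib*: final sound = /b/, a voiced consonant → -aba → *futibaba*.
*bamah* — final sound /h/ (a voiceless consonant) → -daj → *bamahdaj*.
The final sound of *lokbo* is /o/, which is a vowel, so the suffix is -dug, giving *lokbodug*.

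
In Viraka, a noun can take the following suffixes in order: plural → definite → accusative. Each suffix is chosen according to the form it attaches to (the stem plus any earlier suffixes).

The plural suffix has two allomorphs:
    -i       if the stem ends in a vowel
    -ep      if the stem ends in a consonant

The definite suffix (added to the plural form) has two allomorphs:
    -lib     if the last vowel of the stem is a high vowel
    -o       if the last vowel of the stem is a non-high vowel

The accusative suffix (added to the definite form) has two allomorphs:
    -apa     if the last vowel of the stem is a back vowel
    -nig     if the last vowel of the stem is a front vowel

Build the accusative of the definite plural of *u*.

*u*: final sound = /u/, a vowel → -i → *ui*.
Since the last vowel of the plural form *ui* is /i/ (a high vowel), it takes -lib, giving *uilib*.
Since the last vowel of the definite form *uilib* is /i/ (a front vowel), it takes -nig, giving *uilibnig*.

uilibnig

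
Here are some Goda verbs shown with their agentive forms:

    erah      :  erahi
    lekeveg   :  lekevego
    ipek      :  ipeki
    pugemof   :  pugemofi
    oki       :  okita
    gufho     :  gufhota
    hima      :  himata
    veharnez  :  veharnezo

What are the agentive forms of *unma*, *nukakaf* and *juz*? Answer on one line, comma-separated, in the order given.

unmata, nukakafi, juzo

Looking at the final sound of each stem: -i when the stem ends in a voiceless consonant (*erah*, *ipek*, *pugemof*); -o when the stem ends in a voiced consonant (*lekeveg*, *veharnez*); -ta when the stem ends in a vowel (*oki*, *gufho*, *hima*).
Since the final sound of *unma* is /a/ (a vowel), it takes -ta, giving *unmata*.
Since the final sound of *nukakaf* is /f/ (a voiceless consonant), it takes -i, giving *nukakafi*.
The final sound of *juz* is /z/, which is a voiced consonant, so the suffix is -o, giving *juzo*.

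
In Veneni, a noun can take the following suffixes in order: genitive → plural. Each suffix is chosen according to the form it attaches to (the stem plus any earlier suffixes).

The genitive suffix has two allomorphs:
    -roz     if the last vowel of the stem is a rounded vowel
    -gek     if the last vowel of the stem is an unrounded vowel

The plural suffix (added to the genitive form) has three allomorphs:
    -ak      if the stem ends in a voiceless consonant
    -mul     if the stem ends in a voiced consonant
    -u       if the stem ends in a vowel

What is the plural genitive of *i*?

igekak

The last vowel of *i* is /i/, which is an unrounded vowel, so the genitive suffix is -gek, giving *igek*.
The final sound of the genitive form *igek* is /k/, which is a voiceless consonant, so the plural suffix is -ak, giving *igekak*.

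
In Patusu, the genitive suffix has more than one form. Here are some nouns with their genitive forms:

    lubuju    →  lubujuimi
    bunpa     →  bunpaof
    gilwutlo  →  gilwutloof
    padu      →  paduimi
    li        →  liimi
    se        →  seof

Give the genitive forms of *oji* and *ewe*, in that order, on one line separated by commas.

ojiimi, eweof

The alternation tracks the last vowel of the stem — -imi when the last vowel of the stem is a high vowel (*lubuju*, *padu*, *li*); -of when the last vowel of the stem is a non-high vowel (*bunpa*, *gilwutlo*, *se*).
*oji* — last vowel /i/ (a high vowel) → -imi → *ojiimi*.
The last vowel of *ewe* is /e/, which is a non-high vowel, so the suffix is -of, giving *eweof*.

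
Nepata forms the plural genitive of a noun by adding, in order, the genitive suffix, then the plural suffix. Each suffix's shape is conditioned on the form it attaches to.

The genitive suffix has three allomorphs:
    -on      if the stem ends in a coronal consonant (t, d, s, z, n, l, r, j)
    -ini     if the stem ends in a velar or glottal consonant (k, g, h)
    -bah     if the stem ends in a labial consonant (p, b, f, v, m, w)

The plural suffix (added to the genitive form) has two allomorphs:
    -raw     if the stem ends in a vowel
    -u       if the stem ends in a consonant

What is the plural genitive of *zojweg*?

The final consonant of *zojweg* is /g/, which is velar/glottal, so the genitive suffix is -ini, giving *zojwegini*.
The genitive form *zojwegini* — final sound /i/ (a vowel) → -raw → *zojweginiraw*.

zojweginiraw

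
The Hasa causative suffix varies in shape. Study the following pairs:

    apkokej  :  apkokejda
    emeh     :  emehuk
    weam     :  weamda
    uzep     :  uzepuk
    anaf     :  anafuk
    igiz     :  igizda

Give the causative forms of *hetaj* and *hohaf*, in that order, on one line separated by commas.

The alternation tracks the final consonant of the stem — -uk when the stem ends in a voiceless consonant (*emeh*, *uzep*, *anaf*); -da when the stem ends in a voiced consonant (*apkokej*, *weam*, *igiz*).
The final consonant of *hetaj* is /j/, which is voiced, so the suffix is -da, giving *hetajda*.
*hohaf* — final consonant /f/ (voiceless) → -uk → *hohafuk*.

hetajda, hohafuk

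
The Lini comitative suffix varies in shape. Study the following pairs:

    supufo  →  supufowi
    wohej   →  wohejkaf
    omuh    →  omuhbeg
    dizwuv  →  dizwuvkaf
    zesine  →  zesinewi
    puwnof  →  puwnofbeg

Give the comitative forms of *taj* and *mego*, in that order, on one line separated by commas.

The alternation tracks the final sound of the stem — -beg when the stem ends in a voiceless consonant (*omuh*, *puwnof*); -kaf when the stem ends in a voiced consonant (*wohej*, *dizwuv*); -wi when the stem ends in a vowel (*supufo*, *zesine*).
The final sound of *taj* is /j/, which is a voiced consonant, so the suffix is -kaf, giving *tajkaf*.
Since the final sound of *mego* is /o/ (a vowel), it takes -wi, giving *megowi*.

tajkaf, megowi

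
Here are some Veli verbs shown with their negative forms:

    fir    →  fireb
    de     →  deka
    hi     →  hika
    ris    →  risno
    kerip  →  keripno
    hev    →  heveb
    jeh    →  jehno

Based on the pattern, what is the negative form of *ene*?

The alternation tracks the final sound of the stem — -no when the stem ends in a voiceless consonant (*ris*, *kerip*, *jeh*); -eb when the stem ends in a voiced consonant (*fir*, *hev*); -ka when the stem ends in a vowel (*de*, *hi*).
Since the final sound of *ene* is /e/ (a vowel), it takes -ka, giving *eneka*.

eneka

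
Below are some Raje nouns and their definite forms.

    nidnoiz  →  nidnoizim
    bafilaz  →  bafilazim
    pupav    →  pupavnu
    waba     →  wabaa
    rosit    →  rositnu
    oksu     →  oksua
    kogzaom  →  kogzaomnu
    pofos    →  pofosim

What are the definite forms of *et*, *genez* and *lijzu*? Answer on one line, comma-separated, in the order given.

etnu, genezim, lijzua

The suffix is conditioned by the final sound: -im when the stem ends in a sibilant (*nidnoiz*, *bafilaz*, *pofos*); -nu when the stem ends in a non-sibilant consonant (*pupav*, *rosit*, *kogzaom*); -a when the stem ends in a vowel (*waba*, *oksu*).
The final sound of *et* is /t/, which is a non-sibilant consonant, so the suffix is -nu, giving *etnu*.
The final sound of *genez* is /z/, which is a sibilant, so the suffix is -im, giving *genezim*.
*lijzu*: final sound = /u/, a vowel → -a → *lijzua*.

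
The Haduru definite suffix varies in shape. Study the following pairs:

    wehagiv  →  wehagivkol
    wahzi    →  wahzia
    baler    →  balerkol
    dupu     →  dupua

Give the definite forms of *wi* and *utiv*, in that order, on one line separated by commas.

wia, utivkol

The pattern is consonant vs. vowel: -kol when the stem ends in a consonant (*wehagiv*, *baler*); -a when the stem ends in a vowel (*wahzi*, *dupu*).
The final sound of *wi* is /i/, which is a vowel, so the suffix is -a, giving *wia*.
The final sound of *utiv* is /v/, which is a consonant, so the suffix is -kol, giving *utivkol*.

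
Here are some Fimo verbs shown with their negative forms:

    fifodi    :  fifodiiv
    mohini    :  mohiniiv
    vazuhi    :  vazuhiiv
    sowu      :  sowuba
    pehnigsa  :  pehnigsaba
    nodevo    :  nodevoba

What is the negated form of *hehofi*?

The suffix is conditioned by the last vowel: -iv when the last vowel of the stem is a front vowel (*fifodi*, *mohini*, *vazuhi*); -ba when the last vowel of the stem is a back vowel (*sowu*, *pehnigsa*, *nodevo*).
*hehofi* — last vowel /i/ (a front vowel) → -iv → *hehofiiv*.

hehofiiv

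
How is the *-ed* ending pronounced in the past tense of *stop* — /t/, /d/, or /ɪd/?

The stem *stop* ends in a voiceless consonant other than /t/.
The -ed suffix is realized as /ɪd/ after /t, d/; as /t/ after other voiceless consonants; and as /d/ after other voiced sounds.
So -ed on *stop* is pronounced /t/.

/t/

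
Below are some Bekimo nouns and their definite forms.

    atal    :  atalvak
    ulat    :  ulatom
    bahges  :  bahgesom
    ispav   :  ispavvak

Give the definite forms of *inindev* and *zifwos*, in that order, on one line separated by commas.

inindevvak, zifwosom

The suffix is conditioned by the final consonant: -om when the stem ends in a voiceless consonant (*ulat*, *bahges*); -vak when the stem ends in a voiced consonant (*atal*, *ispav*).
*inindev*: final consonant = /v/, voiced → -vak → *inindevvak*.
The final consonant of *zifwos* is /s/, which is voiceless, so the suffix is -om, giving *zifwosom*.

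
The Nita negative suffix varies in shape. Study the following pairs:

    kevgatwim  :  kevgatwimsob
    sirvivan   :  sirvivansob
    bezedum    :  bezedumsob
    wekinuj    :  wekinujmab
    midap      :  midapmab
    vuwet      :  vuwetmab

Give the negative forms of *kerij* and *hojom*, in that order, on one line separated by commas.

kerijmab, hojomsob

The suffix is conditioned by the final consonant: -sob when the stem ends in a nasal (*kevgatwim*, *sirvivan*, *bezedum*); -mab when the stem ends in a non-nasal consonant (*wekinuj*, *midap*, *vuwet*).
The final consonant of *kerij* is /j/, which is non-nasal, so the suffix is -mab, giving *kerijmab*.
Since the final consonant of *hojom* is /m/ (a nasal), it takes -sob, giving *hojomsob*.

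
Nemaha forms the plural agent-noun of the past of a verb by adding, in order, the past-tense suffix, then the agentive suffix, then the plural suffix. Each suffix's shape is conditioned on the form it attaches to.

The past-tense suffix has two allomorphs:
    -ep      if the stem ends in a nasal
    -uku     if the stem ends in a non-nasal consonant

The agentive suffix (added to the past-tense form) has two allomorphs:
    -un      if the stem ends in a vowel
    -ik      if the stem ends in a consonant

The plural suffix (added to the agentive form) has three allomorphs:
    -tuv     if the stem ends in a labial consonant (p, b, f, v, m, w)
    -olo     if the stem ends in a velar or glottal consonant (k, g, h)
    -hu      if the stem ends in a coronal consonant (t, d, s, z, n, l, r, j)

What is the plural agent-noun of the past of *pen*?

*pen* — final consonant /n/ (a nasal) → -ep → *penep*.
Since the final sound of the past-tense form *penep* is /p/ (a consonant), it takes -ik, giving *penepik*.
The agentive form *penepik* — final consonant /k/ (velar/glottal) → -olo → *penepikolo*.

penepikolo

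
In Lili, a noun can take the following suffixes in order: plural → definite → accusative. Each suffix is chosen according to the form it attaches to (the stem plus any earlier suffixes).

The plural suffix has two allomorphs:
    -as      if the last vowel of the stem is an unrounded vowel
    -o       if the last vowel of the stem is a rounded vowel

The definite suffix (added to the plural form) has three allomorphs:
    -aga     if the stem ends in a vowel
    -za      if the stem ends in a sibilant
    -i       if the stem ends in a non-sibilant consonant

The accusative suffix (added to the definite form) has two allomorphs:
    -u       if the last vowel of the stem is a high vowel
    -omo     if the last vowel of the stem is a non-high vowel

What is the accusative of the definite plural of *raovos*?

raovosoagaomo

*raovos* — last vowel /o/ (a rounded vowel) → -o → *raovoso*.
The final sound of the plural form *raovoso* is /o/, which is a vowel, so the definite suffix is -aga, giving *raovosoaga*.
The definite form *raovosoaga* — last vowel /a/ (a non-high vowel) → -omo → *raovosoagaomo*.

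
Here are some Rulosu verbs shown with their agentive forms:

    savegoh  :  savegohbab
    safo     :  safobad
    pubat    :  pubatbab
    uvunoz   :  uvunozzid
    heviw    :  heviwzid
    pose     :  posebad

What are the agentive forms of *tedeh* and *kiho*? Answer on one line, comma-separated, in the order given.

The alternation tracks the final sound of the stem — -bab when the stem ends in a voiceless consonant (*savegoh*, *pubat*); -zid when the stem ends in a voiced consonant (*uvunoz*, *heviw*); -bad when the stem ends in a vowel (*safo*, *pose*).
*tedeh* — final sound /h/ (a voiceless consonant) → -bab → *tedehbab*.
*kiho* — final sound /o/ (a vowel) → -bad → *kihobad*.

tedehbab, kihobad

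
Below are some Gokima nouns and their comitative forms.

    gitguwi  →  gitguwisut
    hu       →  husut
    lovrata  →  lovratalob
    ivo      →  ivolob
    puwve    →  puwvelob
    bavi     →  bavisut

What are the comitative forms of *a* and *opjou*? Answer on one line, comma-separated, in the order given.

The alternation tracks the last vowel of the stem — -sut when the last vowel of the stem is a high vowel (*gitguwi*, *hu*, *bavi*); -lob when the last vowel of the stem is a non-high vowel (*lovrata*, *ivo*, *puwve*).
*a*: last vowel = /a/, a non-high vowel → -lob → *alob*.
Since the last vowel of *opjou* is /u/ (a high vowel), it takes -sut, giving *opjousut*.

alob, opjousut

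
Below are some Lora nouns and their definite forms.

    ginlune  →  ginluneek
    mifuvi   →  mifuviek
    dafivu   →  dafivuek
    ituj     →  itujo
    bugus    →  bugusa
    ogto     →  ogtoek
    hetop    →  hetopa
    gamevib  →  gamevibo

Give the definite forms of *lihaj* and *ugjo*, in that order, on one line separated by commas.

lihajo, ugjoek

The alternation tracks the final sound of the stem — -a when the stem ends in a voiceless consonant (*bugus*, *hetop*); -o when the stem ends in a voiced consonant (*ituj*, *gamevib*); -ek when the stem ends in a vowel (*ginlune*, *mifuvi*, *dafivu*, *ogto*).
The final sound of *lihaj* is /j/, which is a voiced consonant, so the suffix is -o, giving *lihajo*.
*ugjo*: final sound = /o/, a vowel → -ek → *ugjoek*.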